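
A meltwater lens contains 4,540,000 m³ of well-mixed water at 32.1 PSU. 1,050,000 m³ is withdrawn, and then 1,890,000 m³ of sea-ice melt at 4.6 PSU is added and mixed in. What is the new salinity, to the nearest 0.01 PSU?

22.44 PSU

Remaining after removal: 3,490,000 m³ at 32.1 PSU (salt = 112,029,000)
After addition: salt = 112,029,000 + 1,890,000×4.6 = 120,723,000; volume = 5,380,000 m³
S = 120,723,000 / 5,380,000 = 22.4392 PSU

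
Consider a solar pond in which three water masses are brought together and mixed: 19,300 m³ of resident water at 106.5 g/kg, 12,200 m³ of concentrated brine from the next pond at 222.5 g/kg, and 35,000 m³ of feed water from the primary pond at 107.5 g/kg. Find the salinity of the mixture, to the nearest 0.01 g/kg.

128.31 g/kg

Mass of salt is conserved:
salt = 19,300×106.5 + 12,200×222.5 + 35,000×107.5 = 2,055,450 + 2,714,500 + 3,762,500 = 8,532,450
volume = 19,300 + 12,200 + 35,000 = 66,500 m³
S = 8,532,450 / 66,500 = 128.3075 g/kg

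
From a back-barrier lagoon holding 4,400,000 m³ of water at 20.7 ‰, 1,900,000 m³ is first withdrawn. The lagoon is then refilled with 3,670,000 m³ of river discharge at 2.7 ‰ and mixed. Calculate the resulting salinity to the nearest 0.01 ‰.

9.99 ‰

Remaining after removal: 2,500,000 m³ at 20.7 ‰ (salt = 51,750,000)
After addition: salt = 51,750,000 + 3,670,000×2.7 = 61,659,000; volume = 6,170,000 m³
S = 61,659,000 / 6,170,000 = 9.9934 ‰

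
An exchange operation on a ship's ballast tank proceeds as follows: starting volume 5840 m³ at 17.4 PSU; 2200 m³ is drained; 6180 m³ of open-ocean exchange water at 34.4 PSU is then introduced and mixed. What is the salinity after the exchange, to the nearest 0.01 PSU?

Remaining after removal: 3,640 m³ at 17.4 PSU (salt = 63,336)
After addition: salt = 63,336 + 6,180×34.4 = 275,928; volume = 9,820 m³
S = 275,928 / 9,820 = 28.0986 PSU

28.10 PSU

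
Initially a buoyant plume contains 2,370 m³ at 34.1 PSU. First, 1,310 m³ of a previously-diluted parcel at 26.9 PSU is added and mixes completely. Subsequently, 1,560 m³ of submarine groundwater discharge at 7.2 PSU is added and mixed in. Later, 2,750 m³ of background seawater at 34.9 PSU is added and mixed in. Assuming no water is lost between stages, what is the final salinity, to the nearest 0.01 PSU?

Conserving salt mass:
Initial salt = 2,370×34.1 = 80,817
After stage 1: salt = 80,817 + 1,310×26.9 = 116,056; volume = 3,680 m³; S = 31.537 PSU
After stage 2: salt = 116,056 + 1,560×7.2 = 127,288; volume = 5,240 m³; S = 24.292 PSU
After stage 3: salt = 127,288 + 2,750×34.9 = 223,263; volume = 7,990 m³
S = 223,263 / 7,990 = 27.9428 PSU

27.94 PSU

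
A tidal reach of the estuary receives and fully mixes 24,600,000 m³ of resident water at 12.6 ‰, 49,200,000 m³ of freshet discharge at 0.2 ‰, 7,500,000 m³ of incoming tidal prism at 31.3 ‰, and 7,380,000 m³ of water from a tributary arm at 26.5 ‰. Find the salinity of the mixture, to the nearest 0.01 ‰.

By conservation of dissolved salt,
salt = 24,600,000×12.6 + 49,200,000×0.2 + 7,500,000×31.3 + 7,380,000×26.5 = 309,960,000 + 9,840,000 + 234,750,000 + 195,570,000 = 750,120,000
volume = 24,600,000 + 49,200,000 + 7,500,000 + 7,380,000 = 88,680,000 m³
S = 750,120,000 / 88,680,000 = 8.4587 ‰

8.46 ‰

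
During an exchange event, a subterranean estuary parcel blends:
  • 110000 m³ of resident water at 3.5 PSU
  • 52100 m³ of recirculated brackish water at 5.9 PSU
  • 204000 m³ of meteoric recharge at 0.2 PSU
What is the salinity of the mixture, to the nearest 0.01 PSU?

2.00 PSU

Salt balance:
salt = 110,000×3.5 + 52,100×5.9 + 204,000×0.2 = 385,000 + 307,390 + 40,800 = 733,190
volume = 110,000 + 52,100 + 204,000 = 366,100 m³
S = 733,190 / 366,100 = 2.0027 PSU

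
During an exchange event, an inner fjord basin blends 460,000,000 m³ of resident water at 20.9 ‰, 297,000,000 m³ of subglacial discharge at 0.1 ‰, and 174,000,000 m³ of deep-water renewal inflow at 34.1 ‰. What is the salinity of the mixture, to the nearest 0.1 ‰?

16.7 ‰

Total salt / total volume:
salt = 460,000,000×20.9 + 297,000,000×0.1 + 174,000,000×34.1 = 9,614,000,000 + 29,700,000 + 5,933,400,000 = 15,577,100,000
volume = 460,000,000 + 297,000,000 + 174,000,000 = 931,000,000 m³
S = 15,577,100,000 / 931,000,000 = 16.732 ‰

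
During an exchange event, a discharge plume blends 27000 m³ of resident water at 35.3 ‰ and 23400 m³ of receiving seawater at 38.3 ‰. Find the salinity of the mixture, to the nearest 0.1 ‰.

36.7 ‰

Total salt / total volume:
salt = 27,000×35.3 + 23,400×38.3 = 953,100 + 896,220 = 1,849,320
volume = 27,000 + 23,400 = 50,400 m³
S = 1,849,320 / 50,400 = 36.693 ‰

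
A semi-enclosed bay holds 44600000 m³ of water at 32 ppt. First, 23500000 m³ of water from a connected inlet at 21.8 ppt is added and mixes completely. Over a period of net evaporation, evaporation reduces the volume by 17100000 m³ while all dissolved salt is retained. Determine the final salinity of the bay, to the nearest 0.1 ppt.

After mixing: salt = 44,600,000×32 + 23,500,000×21.8 = 1,939,500,000; volume = 68,100,000 m³
After evaporation: salt unchanged = 1,939,500,000; volume = 68,100,000 − 17,100,000 = 51,000,000 m³
S = 1,939,500,000 / 51,000,000 = 38.0294 ppt

38.0 ppt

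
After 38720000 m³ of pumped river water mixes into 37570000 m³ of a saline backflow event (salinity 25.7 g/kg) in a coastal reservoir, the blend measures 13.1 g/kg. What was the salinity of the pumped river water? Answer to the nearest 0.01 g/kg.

Salt balance: 37,570,000×25.7 + 38,720,000×S = 76,290,000×13.1
965,549,000 + 38,720,000·S = 999,399,000
S = (999,399,000 − 965,549,000) / 38,720,000 = 0.8742 g/kg

0.87 g/kg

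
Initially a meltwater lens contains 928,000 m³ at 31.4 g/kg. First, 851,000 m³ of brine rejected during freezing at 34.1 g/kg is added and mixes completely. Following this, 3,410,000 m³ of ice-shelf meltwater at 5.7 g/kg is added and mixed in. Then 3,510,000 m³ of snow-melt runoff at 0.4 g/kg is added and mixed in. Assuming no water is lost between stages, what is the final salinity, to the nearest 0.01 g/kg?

Salt balance:
Initial salt = 928,000×31.4 = 29,139,200
After stage 1: salt = 29,139,200 + 851,000×34.1 = 58,158,300; volume = 1,779,000 m³; S = 32.692 g/kg
After stage 2: salt = 58,158,300 + 3,410,000×5.7 = 77,595,300; volume = 5,189,000 m³; S = 14.954 g/kg
After stage 3: salt = 77,595,300 + 3,510,000×0.4 = 78,999,300; volume = 8,699,000 m³
S = 78,999,300 / 8,699,000 = 9.0814 g/kg

9.08 g/kg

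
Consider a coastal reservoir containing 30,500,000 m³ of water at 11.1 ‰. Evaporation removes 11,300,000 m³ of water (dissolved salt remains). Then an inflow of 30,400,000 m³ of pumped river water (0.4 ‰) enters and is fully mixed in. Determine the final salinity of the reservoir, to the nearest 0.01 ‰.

After evaporation: salt = 30,500,000×11.1 = 338,550,000; volume = 30,500,000 − 11,300,000 = 19,200,000 m³
After mixing: salt = 338,550,000 + 30,400,000×0.4 = 350,710,000; volume = 19,200,000 + 30,400,000 = 49,600,000 m³
S = 350,710,000 / 49,600,000 = 7.0708 ‰

7.07 ‰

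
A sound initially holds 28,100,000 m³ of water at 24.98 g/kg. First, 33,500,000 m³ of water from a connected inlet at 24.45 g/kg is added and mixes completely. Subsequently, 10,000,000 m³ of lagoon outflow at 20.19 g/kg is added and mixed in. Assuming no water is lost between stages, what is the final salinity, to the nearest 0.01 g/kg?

24.06 g/kg

By conservation of dissolved salt,
Initial salt = 28,100,000×24.98 = 701,938,000
After stage 1: salt = 701,938,000 + 33,500,000×24.45 = 1,521,013,000; volume = 61,600,000 m³; S = 24.692 g/kg
After stage 2: salt = 1,521,013,000 + 10,000,000×20.19 = 1,722,913,000; volume = 71,600,000 m³
S = 1,722,913,000 / 71,600,000 = 24.063 g/kg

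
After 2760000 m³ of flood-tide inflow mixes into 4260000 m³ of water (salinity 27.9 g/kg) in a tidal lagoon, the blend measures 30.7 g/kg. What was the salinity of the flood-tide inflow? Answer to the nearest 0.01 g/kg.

Salt balance: 4,260,000×27.9 + 2,760,000×S = 7,020,000×30.7
118,854,000 + 2,760,000·S = 215,514,000
S = (215,514,000 − 118,854,000) / 2,760,000 = 35.0217 g/kg

35.02 g/kg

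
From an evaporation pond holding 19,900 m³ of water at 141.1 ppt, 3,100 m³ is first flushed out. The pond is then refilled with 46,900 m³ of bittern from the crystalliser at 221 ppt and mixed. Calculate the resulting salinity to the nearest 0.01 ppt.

Remaining after removal: 16,800 m³ at 141.1 ppt (salt = 2,370,480)
After addition: salt = 2,370,480 + 46,900×221 = 12,735,380; volume = 63,700 m³
S = 12,735,380 / 63,700 = 199.9275 ppt

199.93 ppt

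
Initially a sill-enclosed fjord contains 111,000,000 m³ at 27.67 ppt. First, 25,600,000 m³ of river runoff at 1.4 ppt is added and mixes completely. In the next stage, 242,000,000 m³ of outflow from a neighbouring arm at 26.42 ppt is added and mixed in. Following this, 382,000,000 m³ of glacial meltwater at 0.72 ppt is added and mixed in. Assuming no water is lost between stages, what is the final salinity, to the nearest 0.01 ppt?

12.85 ppt

Salt balance:
Initial salt = 111,000,000×27.67 = 3,071,370,000
After stage 1: salt = 3,071,370,000 + 25,600,000×1.4 = 3,107,210,000; volume = 136,600,000 m³; S = 22.747 ppt
After stage 2: salt = 3,107,210,000 + 242,000,000×26.42 = 9,500,850,000; volume = 378,600,000 m³; S = 25.095 ppt
After stage 3: salt = 9,500,850,000 + 382,000,000×0.72 = 9,775,890,000; volume = 760,600,000 m³
S = 9,775,890,000 / 760,600,000 = 12.8529 ppt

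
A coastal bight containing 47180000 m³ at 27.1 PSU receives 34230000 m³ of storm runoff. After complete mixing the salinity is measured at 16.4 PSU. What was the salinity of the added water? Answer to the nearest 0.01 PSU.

Salt balance: 47,180,000×27.1 + 34,230,000×S = 81,410,000×16.4
1,278,578,000 + 34,230,000·S = 1,335,124,000
S = (1,335,124,000 − 1,278,578,000) / 34,230,000 = 1.6519 PSU

1.65 PSU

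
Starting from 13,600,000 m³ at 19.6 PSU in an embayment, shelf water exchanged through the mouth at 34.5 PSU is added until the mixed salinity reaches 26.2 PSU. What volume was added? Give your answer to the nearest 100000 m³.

10800000 m³

Salt balance: 13,600,000×19.6 + V×34.5 = (13,600,000+V)×26.2
266,560,000 + 34.5V = 356,320,000 + 26.2V
89,760,000 = 8.3V
V = 10,814,457.83 m³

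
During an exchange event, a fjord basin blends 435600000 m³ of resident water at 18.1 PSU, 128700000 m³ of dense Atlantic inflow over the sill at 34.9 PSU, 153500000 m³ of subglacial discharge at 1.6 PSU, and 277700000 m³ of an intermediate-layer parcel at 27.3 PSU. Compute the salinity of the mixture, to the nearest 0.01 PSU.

Weighted by volume,
salt = 435,600,000×18.1 + 128,700,000×34.9 + 153,500,000×1.6 + 277,700,000×27.3 = 7,884,360,000 + 4,491,630,000 + 245,600,000 + 7,581,210,000 = 20,202,800,000
volume = 435,600,000 + 128,700,000 + 153,500,000 + 277,700,000 = 995,500,000 m³
S = 20,202,800,000 / 995,500,000 = 20.2941 PSU

20.29 PSU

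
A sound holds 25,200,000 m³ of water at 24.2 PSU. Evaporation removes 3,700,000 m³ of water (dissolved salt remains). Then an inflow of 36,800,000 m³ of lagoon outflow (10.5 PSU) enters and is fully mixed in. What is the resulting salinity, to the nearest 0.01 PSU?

After evaporation: salt = 25,200,000×24.2 = 609,840,000; volume = 25,200,000 − 3,700,000 = 21,500,000 m³
After mixing: salt = 609,840,000 + 36,800,000×10.5 = 996,240,000; volume = 21,500,000 + 36,800,000 = 58,300,000 m³
S = 996,240,000 / 58,300,000 = 17.0882 PSU

17.09 PSU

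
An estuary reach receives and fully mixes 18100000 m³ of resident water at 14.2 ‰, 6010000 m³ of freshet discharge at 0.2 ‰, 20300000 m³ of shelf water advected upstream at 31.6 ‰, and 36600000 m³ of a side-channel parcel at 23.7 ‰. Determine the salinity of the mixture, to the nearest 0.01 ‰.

Salt balance:
salt = 18,100,000×14.2 + 6,010,000×0.2 + 20,300,000×31.6 + 36,600,000×23.7 = 257,020,000 + 1,202,000 + 641,480,000 + 867,420,000 = 1,767,122,000
volume = 18,100,000 + 6,010,000 + 20,300,000 + 36,600,000 = 81,010,000 m³
S = 1,767,122,000 / 81,010,000 = 21.8136 ‰

21.81 ‰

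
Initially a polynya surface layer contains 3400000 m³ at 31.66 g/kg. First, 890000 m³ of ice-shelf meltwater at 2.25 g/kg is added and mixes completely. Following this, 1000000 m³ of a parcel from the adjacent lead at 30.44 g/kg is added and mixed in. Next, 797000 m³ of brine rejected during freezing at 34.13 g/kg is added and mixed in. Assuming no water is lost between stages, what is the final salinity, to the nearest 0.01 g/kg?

Total salt / total volume:
Initial salt = 3,400,000×31.66 = 107,644,000
After stage 1: salt = 107,644,000 + 890,000×2.25 = 109,646,500; volume = 4,290,000 m³; S = 25.559 g/kg
After stage 2: salt = 109,646,500 + 1,000,000×30.44 = 140,086,500; volume = 5,290,000 m³; S = 26.481 g/kg
After stage 3: salt = 140,086,500 + 797,000×34.13 = 167,288,110; volume = 6,087,000 m³
S = 167,288,110 / 6,087,000 = 27.4829 g/kg

27.48 g/kg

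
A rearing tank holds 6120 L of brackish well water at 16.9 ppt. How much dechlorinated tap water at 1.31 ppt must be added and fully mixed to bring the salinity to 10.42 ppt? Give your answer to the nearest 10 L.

Salt balance: 6,120×16.9 + V×1.31 = (6,120+V)×10.42
103,428 + 1.31V = 63,770.4 + 10.42V
39,657.6 = 9.11V
V = 4,353.19 L

4350 L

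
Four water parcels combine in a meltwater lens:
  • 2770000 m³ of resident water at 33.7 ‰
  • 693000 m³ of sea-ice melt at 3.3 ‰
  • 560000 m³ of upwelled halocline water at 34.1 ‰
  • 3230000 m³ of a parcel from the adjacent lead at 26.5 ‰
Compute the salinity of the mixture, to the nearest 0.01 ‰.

27.62 ‰

Salt balance:
salt = 2,770,000×33.7 + 693,000×3.3 + 560,000×34.1 + 3,230,000×26.5 = 93,349,000 + 2,286,900 + 19,096,000 + 85,595,000 = 200,326,900
volume = 2,770,000 + 693,000 + 560,000 + 3,230,000 = 7,253,000 m³
S = 200,326,900 / 7,253,000 = 27.6199 ‰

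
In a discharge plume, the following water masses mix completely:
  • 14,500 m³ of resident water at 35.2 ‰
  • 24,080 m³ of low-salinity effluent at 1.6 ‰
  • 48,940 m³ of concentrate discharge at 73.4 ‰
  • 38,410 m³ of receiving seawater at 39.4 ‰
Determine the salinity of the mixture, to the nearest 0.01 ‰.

Total salt / total volume:
salt = 14,500×35.2 + 24,080×1.6 + 48,940×73.4 + 38,410×39.4 = 510,400 + 38,528 + 3,592,196 + 1,513,354 = 5,654,478
volume = 14,500 + 24,080 + 48,940 + 38,410 = 125,930 m³
S = 5,654,478 / 125,930 = 44.9018 ‰

44.90 ‰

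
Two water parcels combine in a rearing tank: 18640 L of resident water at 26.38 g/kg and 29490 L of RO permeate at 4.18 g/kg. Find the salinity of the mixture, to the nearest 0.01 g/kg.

12.78 g/kg

Conserving salt mass:
salt = 18,640×26.38 + 29,490×4.18 = 491,723.2 + 123,268.2 = 614,991.4
volume = 18,640 + 29,490 = 48,130 L
S = 614,991.4 / 48,130 = 12.7777 g/kg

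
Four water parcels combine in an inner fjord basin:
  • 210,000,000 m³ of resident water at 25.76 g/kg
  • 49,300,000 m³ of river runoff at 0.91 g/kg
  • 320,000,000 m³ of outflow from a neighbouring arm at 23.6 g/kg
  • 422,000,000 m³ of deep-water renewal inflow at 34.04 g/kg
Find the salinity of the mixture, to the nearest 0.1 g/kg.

Salt balance:
salt = 210,000,000×25.76 + 49,300,000×0.91 + 320,000,000×23.6 + 422,000,000×34.04 = 5,409,600,000 + 44,863,000 + 7,552,000,000 + 14,364,880,000 = 27,371,343,000
volume = 210,000,000 + 49,300,000 + 320,000,000 + 422,000,000 = 1,001,300,000 m³
S = 27,371,343,000 / 1,001,300,000 = 27.336 g/kg

27.3 g/kg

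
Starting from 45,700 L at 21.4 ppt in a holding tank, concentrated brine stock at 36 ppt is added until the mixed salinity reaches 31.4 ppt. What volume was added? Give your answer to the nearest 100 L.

99300 L

Salt balance: 45,700×21.4 + V×36 = (45,700+V)×31.4
977,980 + 36V = 1,434,980 + 31.4V
457,000 = 4.6V
V = 99,347.83 L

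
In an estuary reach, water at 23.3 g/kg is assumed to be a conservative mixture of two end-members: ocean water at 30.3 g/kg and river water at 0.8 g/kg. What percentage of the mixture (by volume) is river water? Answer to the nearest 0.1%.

Let f be the freshwater fraction. Salt balance per unit volume:
f×0.8 + (1−f)×30.3 = 23.3
f = (30.3 − 23.3) / (30.3 − 0.8) = 7/29.5 = 0.2373

23.7%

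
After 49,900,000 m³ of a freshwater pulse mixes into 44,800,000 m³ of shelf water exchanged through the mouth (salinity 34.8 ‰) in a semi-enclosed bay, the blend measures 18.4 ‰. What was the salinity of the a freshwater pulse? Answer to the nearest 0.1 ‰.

3.7 ‰

Salt balance: 44,800,000×34.8 + 49,900,000×S = 94,700,000×18.4
1,559,040,000 + 49,900,000·S = 1,742,480,000
S = (1,742,480,000 − 1,559,040,000) / 49,900,000 = 3.6762 ‰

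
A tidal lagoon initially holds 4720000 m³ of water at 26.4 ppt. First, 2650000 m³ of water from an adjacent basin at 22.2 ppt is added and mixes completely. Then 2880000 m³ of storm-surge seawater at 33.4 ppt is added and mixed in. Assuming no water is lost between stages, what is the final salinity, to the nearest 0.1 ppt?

27.3 ppt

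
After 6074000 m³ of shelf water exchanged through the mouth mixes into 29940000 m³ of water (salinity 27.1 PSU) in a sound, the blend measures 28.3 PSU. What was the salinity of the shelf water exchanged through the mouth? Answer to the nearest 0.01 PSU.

Salt balance: 29,940,000×27.1 + 6,074,000×S = 36,014,000×28.3
811,374,000 + 6,074,000·S = 1,019,196,200
S = (1,019,196,200 − 811,374,000) / 6,074,000 = 34.215 PSU

34.22 PSU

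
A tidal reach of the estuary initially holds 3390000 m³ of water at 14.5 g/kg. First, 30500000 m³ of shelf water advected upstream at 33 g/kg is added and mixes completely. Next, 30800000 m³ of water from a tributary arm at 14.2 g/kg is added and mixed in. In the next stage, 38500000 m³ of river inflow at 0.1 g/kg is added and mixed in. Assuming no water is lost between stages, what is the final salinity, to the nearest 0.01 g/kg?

Total salt / total volume:
Initial salt = 3,390,000×14.5 = 49,155,000
After stage 1: salt = 49,155,000 + 30,500,000×33 = 1,055,655,000; volume = 33,890,000 m³; S = 31.149 g/kg
After stage 2: salt = 1,055,655,000 + 30,800,000×14.2 = 1,493,015,000; volume = 64,690,000 m³; S = 23.08 g/kg
After stage 3: salt = 1,493,015,000 + 38,500,000×0.1 = 1,496,865,000; volume = 103,190,000 m³
S = 1,496,865,000 / 103,190,000 = 14.5059 g/kg

14.51 g/kg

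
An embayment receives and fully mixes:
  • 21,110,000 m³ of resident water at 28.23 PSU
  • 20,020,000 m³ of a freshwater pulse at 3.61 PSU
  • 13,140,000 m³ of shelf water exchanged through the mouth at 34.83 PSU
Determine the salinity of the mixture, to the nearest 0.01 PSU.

20.75 PSU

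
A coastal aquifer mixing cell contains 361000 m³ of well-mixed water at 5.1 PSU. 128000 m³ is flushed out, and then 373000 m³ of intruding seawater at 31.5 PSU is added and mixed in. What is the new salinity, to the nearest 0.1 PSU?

Remaining after removal: 233,000 m³ at 5.1 PSU (salt = 1,188,300)
After addition: salt = 1,188,300 + 373,000×31.5 = 12,937,800; volume = 606,000 m³
S = 12,937,800 / 606,000 = 21.3495 PSU

21.3 PSU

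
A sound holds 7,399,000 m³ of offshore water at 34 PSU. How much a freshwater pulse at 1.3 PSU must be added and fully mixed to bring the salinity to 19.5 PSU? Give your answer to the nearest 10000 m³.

Salt balance: 7,399,000×34 + V×1.3 = (7,399,000+V)×19.5
251,566,000 + 1.3V = 144,280,500 + 19.5V
107,285,500 = 18.2V
V = 5,894,807.69 m³

5890000 m³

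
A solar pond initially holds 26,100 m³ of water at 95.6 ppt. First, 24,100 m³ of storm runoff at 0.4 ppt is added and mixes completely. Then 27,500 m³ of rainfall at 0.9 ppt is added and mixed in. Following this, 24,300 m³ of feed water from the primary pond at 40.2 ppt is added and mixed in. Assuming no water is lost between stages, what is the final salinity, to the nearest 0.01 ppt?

By conservation of dissolved salt,
Initial salt = 26,100×95.6 = 2,495,160
After stage 1: salt = 2,495,160 + 24,100×0.4 = 2,504,800; volume = 50,200 m³; S = 49.896 ppt
After stage 2: salt = 2,504,800 + 27,500×0.9 = 2,529,550; volume = 77,700 m³; S = 32.555 ppt
After stage 3: salt = 2,529,550 + 24,300×40.2 = 3,506,410; volume = 102,000 m³
S = 3,506,410 / 102,000 = 34.3766 ppt

34.38 ppt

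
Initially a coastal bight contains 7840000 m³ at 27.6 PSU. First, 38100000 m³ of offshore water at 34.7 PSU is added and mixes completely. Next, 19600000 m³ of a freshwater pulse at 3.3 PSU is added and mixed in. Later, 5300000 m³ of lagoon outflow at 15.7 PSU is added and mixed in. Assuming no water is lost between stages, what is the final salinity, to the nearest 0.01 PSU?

23.80 PSU

Mass of salt is conserved:
Initial salt = 7,840,000×27.6 = 216,384,000
After stage 1: salt = 216,384,000 + 38,100,000×34.7 = 1,538,454,000; volume = 45,940,000 m³; S = 33.488 PSU
After stage 2: salt = 1,538,454,000 + 19,600,000×3.3 = 1,603,134,000; volume = 65,540,000 m³; S = 24.46 PSU
After stage 3: salt = 1,603,134,000 + 5,300,000×15.7 = 1,686,344,000; volume = 70,840,000 m³
S = 1,686,344,000 / 70,840,000 = 23.805 PSU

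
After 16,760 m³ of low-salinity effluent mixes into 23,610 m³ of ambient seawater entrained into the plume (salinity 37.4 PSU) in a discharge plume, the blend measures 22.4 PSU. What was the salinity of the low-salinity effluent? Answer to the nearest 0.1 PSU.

1.3 PSU

Salt balance: 23,610×37.4 + 16,760×S = 40,370×22.4
883,014 + 16,760·S = 904,288
S = (904,288 − 883,014) / 16,760 = 1.2693 PSU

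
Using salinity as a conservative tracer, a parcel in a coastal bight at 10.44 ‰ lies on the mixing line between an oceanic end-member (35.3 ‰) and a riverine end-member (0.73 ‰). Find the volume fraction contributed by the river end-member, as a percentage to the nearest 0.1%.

Let f be the freshwater fraction. Salt balance per unit volume:
f×0.73 + (1−f)×35.3 = 10.44
f = (35.3 − 10.44) / (35.3 − 0.73) = 24.86/34.57 = 0.7191

71.9%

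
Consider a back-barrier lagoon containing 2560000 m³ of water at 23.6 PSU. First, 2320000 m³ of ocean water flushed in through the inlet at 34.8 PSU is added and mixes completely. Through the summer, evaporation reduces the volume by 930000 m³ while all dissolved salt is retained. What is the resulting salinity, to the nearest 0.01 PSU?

After mixing: salt = 2,560,000×23.6 + 2,320,000×34.8 = 141,152,000; volume = 4,880,000 m³
After evaporation: salt unchanged = 141,152,000; volume = 4,880,000 − 930,000 = 3,950,000 m³
S = 141,152,000 / 3,950,000 = 35.7347 PSU

35.73 PSU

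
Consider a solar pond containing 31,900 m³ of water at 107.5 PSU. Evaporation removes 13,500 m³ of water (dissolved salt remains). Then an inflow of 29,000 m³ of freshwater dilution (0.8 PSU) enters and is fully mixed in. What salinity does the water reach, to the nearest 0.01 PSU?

After evaporation: salt = 31,900×107.5 = 3,429,250; volume = 31,900 − 13,500 = 18,400 m³
After mixing: salt = 3,429,250 + 29,000×0.8 = 3,452,450; volume = 18,400 + 29,000 = 47,400 m³
S = 3,452,450 / 47,400 = 72.8365 PSU

72.84 PSU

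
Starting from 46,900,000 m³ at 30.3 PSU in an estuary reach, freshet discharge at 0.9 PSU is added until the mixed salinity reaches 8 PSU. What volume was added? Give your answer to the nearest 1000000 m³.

Salt balance: 46,900,000×30.3 + V×0.9 = (46,900,000+V)×8
1,421,070,000 + 0.9V = 375,200,000 + 8V
1,045,870,000 = 7.1V
V = 147,305,633.8 m³

147000000 m³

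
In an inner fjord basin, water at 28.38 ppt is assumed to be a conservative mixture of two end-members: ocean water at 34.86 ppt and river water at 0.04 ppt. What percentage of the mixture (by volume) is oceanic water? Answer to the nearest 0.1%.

Let g be the oceanic fraction. Salt balance per unit volume:
g×34.86 + (1−g)×0.04 = 28.38
g = (28.38 − 0.04) / (34.86 − 0.04) = 28.34/34.82 = 0.8139

81.4%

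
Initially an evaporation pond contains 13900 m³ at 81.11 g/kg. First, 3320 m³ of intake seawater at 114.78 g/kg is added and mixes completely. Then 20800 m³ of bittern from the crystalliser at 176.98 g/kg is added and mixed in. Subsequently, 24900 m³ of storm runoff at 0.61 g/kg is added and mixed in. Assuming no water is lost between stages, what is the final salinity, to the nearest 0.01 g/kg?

Mass of salt is conserved:
Initial salt = 13,900×81.11 = 1,127,429
After stage 1: salt = 1,127,429 + 3,320×114.78 = 1,508,498.6; volume = 17,220 m³; S = 87.602 g/kg
After stage 2: salt = 1,508,498.6 + 20,800×176.98 = 5,189,682.6; volume = 38,020 m³; S = 136.499 g/kg
After stage 3: salt = 5,189,682.6 + 24,900×0.61 = 5,204,871.6; volume = 62,920 m³
S = 5,204,871.6 / 62,920 = 82.7221 g/kg

82.72 g/kg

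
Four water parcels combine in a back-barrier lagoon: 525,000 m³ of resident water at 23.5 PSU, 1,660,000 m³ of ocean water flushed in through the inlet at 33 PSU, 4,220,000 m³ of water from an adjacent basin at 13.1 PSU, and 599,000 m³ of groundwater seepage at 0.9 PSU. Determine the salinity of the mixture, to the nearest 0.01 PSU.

17.55 PSU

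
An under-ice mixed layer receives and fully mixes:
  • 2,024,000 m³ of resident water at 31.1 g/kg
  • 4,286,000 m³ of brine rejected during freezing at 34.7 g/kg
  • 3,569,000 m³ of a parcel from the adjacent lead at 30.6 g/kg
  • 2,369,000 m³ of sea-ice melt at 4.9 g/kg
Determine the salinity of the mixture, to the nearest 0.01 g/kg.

Mass of salt is conserved:
salt = 2,024,000×31.1 + 4,286,000×34.7 + 3,569,000×30.6 + 2,369,000×4.9 = 62,946,400 + 148,724,200 + 109,211,400 + 11,608,100 = 332,490,100
volume = 2,024,000 + 4,286,000 + 3,569,000 + 2,369,000 = 12,248,000 m³
S = 332,490,100 / 12,248,000 = 27.1465 g/kg

27.15 g/kg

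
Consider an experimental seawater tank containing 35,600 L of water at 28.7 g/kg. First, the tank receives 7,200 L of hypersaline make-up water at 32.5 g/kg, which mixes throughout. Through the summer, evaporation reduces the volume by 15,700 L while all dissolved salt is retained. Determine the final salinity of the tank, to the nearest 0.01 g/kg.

46.34 g/kg

After mixing: salt = 35,600×28.7 + 7,200×32.5 = 1,255,720; volume = 42,800 L
After evaporation: salt unchanged = 1,255,720; volume = 42,800 − 15,700 = 27,100 L
S = 1,255,720 / 27,100 = 46.3365 g/kg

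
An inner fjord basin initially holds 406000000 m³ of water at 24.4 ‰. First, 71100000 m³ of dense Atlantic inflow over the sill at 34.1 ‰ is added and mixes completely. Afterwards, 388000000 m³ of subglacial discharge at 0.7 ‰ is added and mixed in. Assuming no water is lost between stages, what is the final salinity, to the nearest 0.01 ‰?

14.57 ‰

Conserving salt mass:
Initial salt = 406,000,000×24.4 = 9,906,400,000
After stage 1: salt = 9,906,400,000 + 71,100,000×34.1 = 12,330,910,000; volume = 477,100,000 m³; S = 25.846 ‰
After stage 2: salt = 12,330,910,000 + 388,000,000×0.7 = 12,602,510,000; volume = 865,100,000 m³
S = 12,602,510,000 / 865,100,000 = 14.5677 ‰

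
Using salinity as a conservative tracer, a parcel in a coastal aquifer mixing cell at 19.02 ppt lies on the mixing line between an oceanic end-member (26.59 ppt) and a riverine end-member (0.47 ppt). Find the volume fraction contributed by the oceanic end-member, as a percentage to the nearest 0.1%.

71.0%

Let g be the oceanic fraction. Salt balance per unit volume:
g×26.59 + (1−g)×0.47 = 19.02
g = (19.02 − 0.47) / (26.59 − 0.47) = 18.55/26.12 = 0.7102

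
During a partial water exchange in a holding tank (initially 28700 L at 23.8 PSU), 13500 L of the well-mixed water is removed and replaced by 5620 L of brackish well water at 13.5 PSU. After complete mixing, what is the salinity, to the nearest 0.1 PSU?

Remaining after removal: 15,200 L at 23.8 PSU (salt = 361,760)
After addition: salt = 361,760 + 5,620×13.5 = 437,630; volume = 20,820 L
S = 437,630 / 20,820 = 21.0197 PSU

21.0 PSU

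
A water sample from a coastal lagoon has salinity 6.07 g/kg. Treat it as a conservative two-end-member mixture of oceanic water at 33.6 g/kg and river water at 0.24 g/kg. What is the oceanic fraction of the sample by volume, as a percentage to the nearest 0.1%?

Let g be the oceanic fraction. Salt balance per unit volume:
g×33.6 + (1−g)×0.24 = 6.07
g = (6.07 − 0.24) / (33.6 − 0.24) = 5.83/33.36 = 0.1748

17.5%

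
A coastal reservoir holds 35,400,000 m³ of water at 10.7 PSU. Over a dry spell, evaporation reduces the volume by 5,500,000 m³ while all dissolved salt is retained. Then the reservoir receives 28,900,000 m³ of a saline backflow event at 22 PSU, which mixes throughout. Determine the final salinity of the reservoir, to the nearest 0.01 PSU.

17.25 PSU

After evaporation: salt = 35,400,000×10.7 = 378,780,000; volume = 35,400,000 − 5,500,000 = 29,900,000 m³
After mixing: salt = 378,780,000 + 28,900,000×22 = 1,014,580,000; volume = 29,900,000 + 28,900,000 = 58,800,000 m³
S = 1,014,580,000 / 58,800,000 = 17.2548 PSU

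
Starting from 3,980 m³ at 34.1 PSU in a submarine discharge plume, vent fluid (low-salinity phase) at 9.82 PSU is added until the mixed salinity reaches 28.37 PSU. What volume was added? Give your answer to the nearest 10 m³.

1230 m³

Salt balance: 3,980×34.1 + V×9.82 = (3,980+V)×28.37
135,718 + 9.82V = 112,912.6 + 28.37V
22,805.4 = 18.55V
V = 1,229.4 m³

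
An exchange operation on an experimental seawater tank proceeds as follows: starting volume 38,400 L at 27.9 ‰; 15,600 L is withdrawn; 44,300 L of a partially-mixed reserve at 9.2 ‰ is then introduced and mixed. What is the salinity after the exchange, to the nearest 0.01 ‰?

Remaining after removal: 22,800 L at 27.9 ‰ (salt = 636,120)
After addition: salt = 636,120 + 44,300×9.2 = 1,043,680; volume = 67,100 L
S = 1,043,680 / 67,100 = 15.5541 ‰

15.55 ‰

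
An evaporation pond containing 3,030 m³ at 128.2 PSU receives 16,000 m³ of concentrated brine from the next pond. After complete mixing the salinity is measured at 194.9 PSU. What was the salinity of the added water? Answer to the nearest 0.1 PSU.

Salt balance: 3,030×128.2 + 16,000×S = 19,030×194.9
388,446 + 16,000·S = 3,708,947
S = (3,708,947 − 388,446) / 16,000 = 207.5313 PSU

207.5 PSU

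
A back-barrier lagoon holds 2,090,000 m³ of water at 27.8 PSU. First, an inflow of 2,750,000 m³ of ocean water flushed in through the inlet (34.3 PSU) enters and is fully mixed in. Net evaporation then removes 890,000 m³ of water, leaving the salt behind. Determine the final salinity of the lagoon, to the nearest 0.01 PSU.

After mixing: salt = 2,090,000×27.8 + 2,750,000×34.3 = 152,427,000; volume = 4,840,000 m³
After evaporation: salt unchanged = 152,427,000; volume = 4,840,000 − 890,000 = 3,950,000 m³
S = 152,427,000 / 3,950,000 = 38.5891 PSU

38.59 PSU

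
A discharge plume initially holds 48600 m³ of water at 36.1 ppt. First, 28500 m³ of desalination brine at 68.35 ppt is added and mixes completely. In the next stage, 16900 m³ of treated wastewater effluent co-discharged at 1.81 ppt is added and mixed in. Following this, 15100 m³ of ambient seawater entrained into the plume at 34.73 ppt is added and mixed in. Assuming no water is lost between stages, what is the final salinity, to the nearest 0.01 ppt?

Weighted by volume,
Initial salt = 48,600×36.1 = 1,754,460
After stage 1: salt = 1,754,460 + 28,500×68.35 = 3,702,435; volume = 77,100 m³; S = 48.021 ppt
After stage 2: salt = 3,702,435 + 16,900×1.81 = 3,733,024; volume = 94,000 m³; S = 39.713 ppt
After stage 3: salt = 3,733,024 + 15,100×34.73 = 4,257,447; volume = 109,100 m³
S = 4,257,447 / 109,100 = 39.0233 ppt

39.02 ppt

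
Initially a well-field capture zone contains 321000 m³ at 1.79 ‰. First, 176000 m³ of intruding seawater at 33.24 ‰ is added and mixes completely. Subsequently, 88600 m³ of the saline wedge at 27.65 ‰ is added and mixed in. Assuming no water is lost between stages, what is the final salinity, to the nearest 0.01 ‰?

15.15 ‰

Mass of salt is conserved:
Initial salt = 321,000×1.79 = 574,590
After stage 1: salt = 574,590 + 176,000×33.24 = 6,424,830; volume = 497,000 m³; S = 12.927 ‰
After stage 2: salt = 6,424,830 + 88,600×27.65 = 8,874,620; volume = 585,600 m³
S = 8,874,620 / 585,600 = 15.1547 ‰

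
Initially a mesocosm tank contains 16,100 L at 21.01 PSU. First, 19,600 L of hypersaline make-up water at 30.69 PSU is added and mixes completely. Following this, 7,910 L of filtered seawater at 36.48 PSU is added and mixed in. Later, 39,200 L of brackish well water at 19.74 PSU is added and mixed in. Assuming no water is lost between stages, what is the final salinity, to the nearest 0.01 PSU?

24.18 PSU

Mass of salt is conserved:
Initial salt = 16,100×21.01 = 338,261
After stage 1: salt = 338,261 + 19,600×30.69 = 939,785; volume = 35,700 L; S = 26.325 PSU
After stage 2: salt = 939,785 + 7,910×36.48 = 1,228,341.8; volume = 43,610 L; S = 28.167 PSU
After stage 3: salt = 1,228,341.8 + 39,200×19.74 = 2,002,149.8; volume = 82,810 L
S = 2,002,149.8 / 82,810 = 24.1776 PSU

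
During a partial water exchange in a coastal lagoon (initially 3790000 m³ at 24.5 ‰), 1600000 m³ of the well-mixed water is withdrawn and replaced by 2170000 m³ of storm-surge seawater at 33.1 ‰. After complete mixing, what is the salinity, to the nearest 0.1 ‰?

28.8 ‰

Remaining after removal: 2,190,000 m³ at 24.5 ‰ (salt = 53,655,000)
After addition: salt = 53,655,000 + 2,170,000×33.1 = 125,482,000; volume = 4,360,000 m³
S = 125,482,000 / 4,360,000 = 28.7803 ‰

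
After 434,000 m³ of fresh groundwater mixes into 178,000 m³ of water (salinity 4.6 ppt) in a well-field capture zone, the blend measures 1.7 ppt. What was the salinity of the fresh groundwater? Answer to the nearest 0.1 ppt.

Salt balance: 178,000×4.6 + 434,000×S = 612,000×1.7
818,800 + 434,000·S = 1,040,400
S = (1,040,400 − 818,800) / 434,000 = 0.5106 ppt

0.5 ppt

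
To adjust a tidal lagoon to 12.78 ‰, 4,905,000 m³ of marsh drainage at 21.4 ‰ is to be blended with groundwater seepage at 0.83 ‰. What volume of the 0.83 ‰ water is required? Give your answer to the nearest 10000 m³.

Salt balance: 4,905,000×21.4 + V×0.83 = (4,905,000+V)×12.78
104,967,000 + 0.83V = 62,685,900 + 12.78V
42,281,100 = 11.95V
V = 3,538,167.36 m³

3540000 m³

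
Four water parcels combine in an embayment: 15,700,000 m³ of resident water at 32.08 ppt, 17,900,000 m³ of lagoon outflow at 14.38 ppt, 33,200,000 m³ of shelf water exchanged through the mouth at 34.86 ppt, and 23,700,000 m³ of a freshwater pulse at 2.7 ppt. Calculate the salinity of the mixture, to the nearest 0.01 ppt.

21.90 ppt

Salt balance:
salt = 15,700,000×32.08 + 17,900,000×14.38 + 33,200,000×34.86 + 23,700,000×2.7 = 503,656,000 + 257,402,000 + 1,157,352,000 + 63,990,000 = 1,982,400,000
volume = 15,700,000 + 17,900,000 + 33,200,000 + 23,700,000 = 90,500,000 m³
S = 1,982,400,000 / 90,500,000 = 21.905 ppt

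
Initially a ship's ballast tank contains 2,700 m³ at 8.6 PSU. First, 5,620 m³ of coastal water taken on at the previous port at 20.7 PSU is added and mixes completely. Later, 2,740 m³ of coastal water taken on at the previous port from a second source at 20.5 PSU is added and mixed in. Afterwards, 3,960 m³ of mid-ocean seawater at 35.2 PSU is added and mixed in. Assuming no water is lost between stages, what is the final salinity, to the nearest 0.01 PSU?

Salt balance:
Initial salt = 2,700×8.6 = 23,220
After stage 1: salt = 23,220 + 5,620×20.7 = 139,554; volume = 8,320 m³; S = 16.773 PSU
After stage 2: salt = 139,554 + 2,740×20.5 = 195,724; volume = 11,060 m³; S = 17.697 PSU
After stage 3: salt = 195,724 + 3,960×35.2 = 335,116; volume = 15,020 m³
S = 335,116 / 15,020 = 22.3113 PSU

22.31 PSU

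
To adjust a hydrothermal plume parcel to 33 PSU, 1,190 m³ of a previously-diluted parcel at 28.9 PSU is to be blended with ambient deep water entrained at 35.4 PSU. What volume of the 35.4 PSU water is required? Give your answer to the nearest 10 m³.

Salt balance: 1,190×28.9 + V×35.4 = (1,190+V)×33
34,391 + 35.4V = 39,270 + 33V
4,879 = 2.4V
V = 2,032.92 m³

2030 m³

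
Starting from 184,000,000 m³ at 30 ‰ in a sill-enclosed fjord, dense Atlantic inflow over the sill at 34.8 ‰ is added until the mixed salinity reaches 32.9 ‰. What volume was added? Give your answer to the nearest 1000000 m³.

Salt balance: 184,000,000×30 + V×34.8 = (184,000,000+V)×32.9
5,520,000,000 + 34.8V = 6,053,600,000 + 32.9V
533,600,000 = 1.9V
V = 280,842,105.26 m³

281000000 m³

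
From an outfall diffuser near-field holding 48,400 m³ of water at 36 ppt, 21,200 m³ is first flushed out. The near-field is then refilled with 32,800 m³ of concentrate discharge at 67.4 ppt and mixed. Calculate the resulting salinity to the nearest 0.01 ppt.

53.17 ppt

Remaining after removal: 27,200 m³ at 36 ppt (salt = 979,200)
After addition: salt = 979,200 + 32,800×67.4 = 3,189,920; volume = 60,000 m³
S = 3,189,920 / 60,000 = 53.1653 ppt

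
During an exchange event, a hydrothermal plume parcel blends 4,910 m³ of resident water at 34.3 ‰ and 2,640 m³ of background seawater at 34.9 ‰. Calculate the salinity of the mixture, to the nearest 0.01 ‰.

Conserving salt mass:
salt = 4,910×34.3 + 2,640×34.9 = 168,413 + 92,136 = 260,549
volume = 4,910 + 2,640 = 7,550 m³
S = 260,549 / 7,550 = 34.5098 ‰

34.51 ‰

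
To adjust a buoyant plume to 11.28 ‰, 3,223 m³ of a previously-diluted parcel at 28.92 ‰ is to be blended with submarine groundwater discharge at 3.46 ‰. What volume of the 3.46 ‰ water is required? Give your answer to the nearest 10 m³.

7270 m³

Salt balance: 3,223×28.92 + V×3.46 = (3,223+V)×11.28
93,209.16 + 3.46V = 36,355.44 + 11.28V
56,853.72 = 7.82V
V = 7,270.3 m³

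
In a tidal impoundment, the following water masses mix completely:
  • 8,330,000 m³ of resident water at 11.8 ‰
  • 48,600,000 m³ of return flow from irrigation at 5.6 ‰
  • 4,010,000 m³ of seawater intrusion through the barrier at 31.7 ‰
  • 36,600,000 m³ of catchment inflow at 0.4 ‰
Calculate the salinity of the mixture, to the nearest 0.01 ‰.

5.25 ‰

Conserving salt mass:
salt = 8,330,000×11.8 + 48,600,000×5.6 + 4,010,000×31.7 + 36,600,000×0.4 = 98,294,000 + 272,160,000 + 127,117,000 + 14,640,000 = 512,211,000
volume = 8,330,000 + 48,600,000 + 4,010,000 + 36,600,000 = 97,540,000 m³
S = 512,211,000 / 97,540,000 = 5.2513 ‰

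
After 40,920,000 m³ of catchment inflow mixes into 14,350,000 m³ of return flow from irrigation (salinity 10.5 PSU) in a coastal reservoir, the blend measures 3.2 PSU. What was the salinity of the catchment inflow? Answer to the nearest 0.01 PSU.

0.64 PSU

Salt balance: 14,350,000×10.5 + 40,920,000×S = 55,270,000×3.2
150,675,000 + 40,920,000·S = 176,864,000
S = (176,864,000 − 150,675,000) / 40,920,000 = 0.64 PSU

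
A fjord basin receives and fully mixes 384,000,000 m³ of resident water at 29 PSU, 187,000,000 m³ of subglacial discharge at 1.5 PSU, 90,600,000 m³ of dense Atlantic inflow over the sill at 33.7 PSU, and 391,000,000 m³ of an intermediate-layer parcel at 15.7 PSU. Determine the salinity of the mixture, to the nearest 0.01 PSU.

Salt balance:
salt = 384,000,000×29 + 187,000,000×1.5 + 90,600,000×33.7 + 391,000,000×15.7 = 11,136,000,000 + 280,500,000 + 3,053,220,000 + 6,138,700,000 = 20,608,420,000
volume = 384,000,000 + 187,000,000 + 90,600,000 + 391,000,000 = 1,052,600,000 m³
S = 20,608,420,000 / 1,052,600,000 = 19.5786 PSU

19.58 PSU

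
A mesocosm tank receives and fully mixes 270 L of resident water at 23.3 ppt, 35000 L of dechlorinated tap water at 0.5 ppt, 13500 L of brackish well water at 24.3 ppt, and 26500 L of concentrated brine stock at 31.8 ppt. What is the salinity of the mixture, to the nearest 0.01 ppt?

Salt balance:
salt = 270×23.3 + 35,000×0.5 + 13,500×24.3 + 26,500×31.8 = 6,291 + 17,500 + 328,050 + 842,700 = 1,194,541
volume = 270 + 35,000 + 13,500 + 26,500 = 75,270 L
S = 1,194,541 / 75,270 = 15.8701 ppt

15.87 ppt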